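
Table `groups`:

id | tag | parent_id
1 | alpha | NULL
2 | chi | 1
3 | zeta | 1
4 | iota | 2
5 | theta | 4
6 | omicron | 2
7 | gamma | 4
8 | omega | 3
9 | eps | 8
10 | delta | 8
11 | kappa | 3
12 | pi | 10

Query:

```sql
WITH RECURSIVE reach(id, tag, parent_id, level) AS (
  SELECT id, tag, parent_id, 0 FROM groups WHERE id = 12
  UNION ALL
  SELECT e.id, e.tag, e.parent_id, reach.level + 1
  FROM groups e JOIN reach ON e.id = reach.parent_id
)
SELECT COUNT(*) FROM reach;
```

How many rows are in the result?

Base: id=12 (pi), parent_id=10, level 0.
Iteration 1: join on id=10 -> delta (id 10, parent_id=8, level 1).
Iteration 2: join on id=8 -> omega (id 8, parent_id=3, level 2).
Iteration 3: join on id=3 -> zeta (id 3, parent_id=1, level 3).
Iteration 4: join on id=1 -> alpha (id 1, parent_id=NULL, level 4).
Iteration 5: parent_id is NULL; no match; recursion stops.
Total rows emitted: 5.

5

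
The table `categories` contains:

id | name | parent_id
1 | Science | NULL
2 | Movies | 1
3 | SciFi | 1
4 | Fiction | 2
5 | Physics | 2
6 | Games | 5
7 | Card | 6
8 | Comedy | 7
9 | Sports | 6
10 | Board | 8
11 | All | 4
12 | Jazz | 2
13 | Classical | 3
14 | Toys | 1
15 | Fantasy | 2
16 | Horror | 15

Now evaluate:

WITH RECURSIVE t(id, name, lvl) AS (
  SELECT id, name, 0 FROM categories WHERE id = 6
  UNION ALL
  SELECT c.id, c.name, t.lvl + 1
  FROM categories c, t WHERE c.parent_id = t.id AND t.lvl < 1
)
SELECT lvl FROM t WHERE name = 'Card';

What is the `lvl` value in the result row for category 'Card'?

1

Base: id=6 (Games) at lvl 0.
Iteration 1: rows with parent_id in {6} -> Card (id 7, lvl 1), Sports (id 9, lvl 1).
Iteration 2: lvl < 1 fails for all current rows; recursion stops.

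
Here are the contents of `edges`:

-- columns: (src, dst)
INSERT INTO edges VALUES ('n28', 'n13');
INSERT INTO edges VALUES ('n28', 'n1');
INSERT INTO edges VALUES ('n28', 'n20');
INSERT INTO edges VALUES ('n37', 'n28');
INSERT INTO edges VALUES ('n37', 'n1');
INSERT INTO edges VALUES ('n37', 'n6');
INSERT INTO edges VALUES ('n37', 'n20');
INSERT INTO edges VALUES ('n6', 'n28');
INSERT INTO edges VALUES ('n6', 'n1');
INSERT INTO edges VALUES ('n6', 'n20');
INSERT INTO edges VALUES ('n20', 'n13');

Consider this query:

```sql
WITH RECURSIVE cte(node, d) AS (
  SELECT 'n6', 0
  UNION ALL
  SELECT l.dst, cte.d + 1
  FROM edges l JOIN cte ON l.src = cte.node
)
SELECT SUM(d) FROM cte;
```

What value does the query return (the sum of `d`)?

Base: (n6, d=0).
Iteration 1: edges from {n6} -> (n1, d=1), (n20, d=1), (n28, d=1).
Iteration 2: edges from {n1,n20,n28} -> (n1, d=2), (n13, d=2) x2, (n20, d=2). [UNION ALL keeps all 4 new rows, including repeats]
Iteration 3: edges from {n1,n13,n20} -> (n13, d=3).
Iteration 4: no outgoing edges from {n13}; recursion stops.
SUM(d) = 0 + 1 + 1 + 1 + 2 + 2 + 2 + 2 + 3 = 14.

14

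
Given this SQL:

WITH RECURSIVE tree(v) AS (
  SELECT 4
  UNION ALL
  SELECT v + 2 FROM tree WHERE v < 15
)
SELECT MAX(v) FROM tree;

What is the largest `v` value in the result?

16

Base: v=4.
Iteration 1: 4 < 15 holds -> v = 4 + 2 = 6.
Iteration 2: 6 < 15 holds -> v = 6 + 2 = 8.
Iteration 3: 8 < 15 holds -> v = 8 + 2 = 10.
Iteration 4: 10 < 15 holds -> v = 10 + 2 = 12.
Iteration 5: 12 < 15 holds -> v = 12 + 2 = 14.
Iteration 6: 14 < 15 holds -> v = 14 + 2 = 16.
Iteration 7: 16 < 15 fails; recursion stops.
v values: 4, 6, 8, 10, 12, 14, 16; the maximum is 16.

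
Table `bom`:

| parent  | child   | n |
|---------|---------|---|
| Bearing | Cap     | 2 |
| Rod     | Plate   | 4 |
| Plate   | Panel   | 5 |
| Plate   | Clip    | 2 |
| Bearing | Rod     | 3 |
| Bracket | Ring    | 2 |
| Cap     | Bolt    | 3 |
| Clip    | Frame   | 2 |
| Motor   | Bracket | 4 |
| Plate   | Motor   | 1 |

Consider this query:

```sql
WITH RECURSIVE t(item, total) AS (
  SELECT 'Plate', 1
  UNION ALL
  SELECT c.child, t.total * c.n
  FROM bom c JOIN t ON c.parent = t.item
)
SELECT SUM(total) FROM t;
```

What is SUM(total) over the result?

25

Base: (Plate, total=1).
Iteration 1: components of {Plate} -> Clip = 1*2 = 2, Motor = 1*1 = 1, Panel = 1*5 = 5.
Iteration 2: components of {Clip,Motor,Panel} -> Bracket = 1*4 = 4, Frame = 2*2 = 4.
Iteration 3: components of {Bracket,Frame} -> Ring = 4*2 = 8.
Iteration 4: no further components; recursion stops.
SUM(total) = 1 + 2 + 5 + 1 + 4 + 4 + 8 = 25.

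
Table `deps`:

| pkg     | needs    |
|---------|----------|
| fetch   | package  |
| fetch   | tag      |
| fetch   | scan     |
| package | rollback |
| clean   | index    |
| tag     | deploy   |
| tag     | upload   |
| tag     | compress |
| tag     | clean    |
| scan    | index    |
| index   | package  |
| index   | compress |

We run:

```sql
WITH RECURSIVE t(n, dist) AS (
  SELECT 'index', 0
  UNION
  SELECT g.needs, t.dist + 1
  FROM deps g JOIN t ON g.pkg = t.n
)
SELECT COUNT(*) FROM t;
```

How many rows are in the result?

Base: (index, dist=0).
Iteration 1: edges from {index} -> (compress, dist=1), (package, dist=1).
Iteration 2: edges from {compress,package} -> (rollback, dist=2).
Iteration 3: no outgoing edges from {rollback}; recursion stops.
Total rows emitted: 4.

4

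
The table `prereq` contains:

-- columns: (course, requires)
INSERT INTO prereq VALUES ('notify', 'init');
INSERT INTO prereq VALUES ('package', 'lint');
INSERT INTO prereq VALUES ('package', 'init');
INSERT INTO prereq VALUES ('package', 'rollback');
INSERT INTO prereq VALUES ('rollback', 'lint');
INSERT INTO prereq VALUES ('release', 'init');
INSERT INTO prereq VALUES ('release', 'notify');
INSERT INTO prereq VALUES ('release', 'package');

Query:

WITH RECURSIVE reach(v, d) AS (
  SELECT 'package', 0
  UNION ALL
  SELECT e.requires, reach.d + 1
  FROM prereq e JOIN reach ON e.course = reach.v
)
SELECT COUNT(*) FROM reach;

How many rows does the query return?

5

Base: (package, d=0).
Iteration 1: edges from {package} -> (init, d=1), (lint, d=1), (rollback, d=1).
Iteration 2: edges from {init,lint,rollback} -> (lint, d=2).
Iteration 3: no outgoing edges from {lint}; recursion stops.
Total rows emitted: 5.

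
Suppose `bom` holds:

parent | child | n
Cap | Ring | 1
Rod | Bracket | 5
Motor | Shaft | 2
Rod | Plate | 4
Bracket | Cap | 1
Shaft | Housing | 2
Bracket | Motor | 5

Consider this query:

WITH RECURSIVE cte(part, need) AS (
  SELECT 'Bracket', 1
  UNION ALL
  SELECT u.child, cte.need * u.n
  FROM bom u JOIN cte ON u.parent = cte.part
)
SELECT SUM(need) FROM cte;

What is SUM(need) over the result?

38

Base: (Bracket, need=1).
Iteration 1: components of {Bracket} -> Cap = 1*1 = 1, Motor = 1*5 = 5.
Iteration 2: components of {Cap,Motor} -> Ring = 1*1 = 1, Shaft = 5*2 = 10.
Iteration 3: components of {Ring,Shaft} -> Housing = 10*2 = 20.
Iteration 4: no further components; recursion stops.
SUM(need) = 1 + 1 + 5 + 1 + 10 + 20 = 38.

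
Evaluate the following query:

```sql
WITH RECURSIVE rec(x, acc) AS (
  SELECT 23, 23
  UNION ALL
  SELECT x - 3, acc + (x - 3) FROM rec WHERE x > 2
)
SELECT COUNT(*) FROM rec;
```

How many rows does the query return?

8

Base: x=23, acc=23.
Iteration 1: 23 > 2 holds -> x = 23 - 3 = 20, acc = 23 + 20 = 43.
Iteration 2: 20 > 2 holds -> x = 20 - 3 = 17, acc = 43 + 17 = 60.
Iteration 3: 17 > 2 holds -> x = 17 - 3 = 14, acc = 60 + 14 = 74.
Iteration 4: 14 > 2 holds -> x = 14 - 3 = 11, acc = 74 + 11 = 85.
Iteration 5: 11 > 2 holds -> x = 11 - 3 = 8, acc = 85 + 8 = 93.
Iteration 6: 8 > 2 holds -> x = 8 - 3 = 5, acc = 93 + 5 = 98.
Iteration 7: 5 > 2 holds -> x = 5 - 3 = 2, acc = 98 + 2 = 100.
Iteration 8: 2 > 2 fails; recursion stops.
Total rows emitted: 8.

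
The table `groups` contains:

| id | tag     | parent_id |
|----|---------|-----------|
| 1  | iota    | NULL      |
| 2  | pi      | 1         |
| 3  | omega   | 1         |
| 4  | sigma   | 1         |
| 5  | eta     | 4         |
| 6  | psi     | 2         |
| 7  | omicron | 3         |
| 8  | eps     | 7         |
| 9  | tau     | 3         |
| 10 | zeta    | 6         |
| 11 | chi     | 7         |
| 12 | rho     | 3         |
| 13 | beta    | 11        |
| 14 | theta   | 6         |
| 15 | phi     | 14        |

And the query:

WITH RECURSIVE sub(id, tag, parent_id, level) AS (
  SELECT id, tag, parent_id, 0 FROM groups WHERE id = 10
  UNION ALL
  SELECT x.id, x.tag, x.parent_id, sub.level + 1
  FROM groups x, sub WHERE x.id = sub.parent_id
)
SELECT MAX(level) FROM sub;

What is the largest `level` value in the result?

3

Base: id=10 (zeta), parent_id=6, level 0.
Iteration 1: join on id=6 -> psi (id 6, parent_id=2, level 1).
Iteration 2: join on id=2 -> pi (id 2, parent_id=1, level 2).
Iteration 3: join on id=1 -> iota (id 1, parent_id=NULL, level 3).
Iteration 4: parent_id is NULL; no match; recursion stops.
level values: 0, 1, 2, 3; the maximum is 3.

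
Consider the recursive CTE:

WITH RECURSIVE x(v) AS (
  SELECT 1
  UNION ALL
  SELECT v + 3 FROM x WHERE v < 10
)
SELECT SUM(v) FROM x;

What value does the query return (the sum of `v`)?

22

Base: v=1.
Iteration 1: 1 < 10 holds -> v = 1 + 3 = 4.
Iteration 2: 4 < 10 holds -> v = 4 + 3 = 7.
Iteration 3: 7 < 10 holds -> v = 7 + 3 = 10.
Iteration 4: 10 < 10 fails; recursion stops.
SUM(v) = 1 + 4 + 7 + 10 = 22.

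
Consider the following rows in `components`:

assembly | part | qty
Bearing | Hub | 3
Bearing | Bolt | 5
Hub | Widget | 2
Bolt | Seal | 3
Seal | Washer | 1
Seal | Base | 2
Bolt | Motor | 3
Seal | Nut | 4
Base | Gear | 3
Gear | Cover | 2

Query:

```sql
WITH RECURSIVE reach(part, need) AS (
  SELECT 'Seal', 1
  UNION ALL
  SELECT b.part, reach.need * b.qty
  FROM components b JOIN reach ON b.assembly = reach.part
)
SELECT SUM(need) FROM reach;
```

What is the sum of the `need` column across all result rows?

Base: (Seal, need=1).
Iteration 1: components of {Seal} -> Base = 1*2 = 2, Nut = 1*4 = 4, Washer = 1*1 = 1.
Iteration 2: components of {Base,Nut,Washer} -> Gear = 2*3 = 6.
Iteration 3: components of {Gear} -> Cover = 6*2 = 12.
Iteration 4: no further components; recursion stops.
SUM(need) = 1 + 1 + 2 + 4 + 6 + 12 = 26.

26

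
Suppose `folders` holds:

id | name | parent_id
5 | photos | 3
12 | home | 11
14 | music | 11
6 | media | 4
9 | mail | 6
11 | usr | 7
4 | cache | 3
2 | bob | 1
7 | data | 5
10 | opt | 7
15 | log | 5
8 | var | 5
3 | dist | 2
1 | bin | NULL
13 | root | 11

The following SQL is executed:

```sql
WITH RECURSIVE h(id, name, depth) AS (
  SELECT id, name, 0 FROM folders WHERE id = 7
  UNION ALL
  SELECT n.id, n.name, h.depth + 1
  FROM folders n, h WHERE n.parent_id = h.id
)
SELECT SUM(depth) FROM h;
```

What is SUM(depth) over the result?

Base: id=7 (data) at depth 0.
Iteration 1: rows with parent_id in {7} -> opt (id 10, depth 1), usr (id 11, depth 1).
Iteration 2: rows with parent_id in {10,11} -> home (id 12, depth 2), root (id 13, depth 2), music (id 14, depth 2).
Iteration 3: no rows with parent_id in {12,13,14}; recursion stops.
SUM(depth) = 0 + 1 + 1 + 2 + 2 + 2 = 8.

8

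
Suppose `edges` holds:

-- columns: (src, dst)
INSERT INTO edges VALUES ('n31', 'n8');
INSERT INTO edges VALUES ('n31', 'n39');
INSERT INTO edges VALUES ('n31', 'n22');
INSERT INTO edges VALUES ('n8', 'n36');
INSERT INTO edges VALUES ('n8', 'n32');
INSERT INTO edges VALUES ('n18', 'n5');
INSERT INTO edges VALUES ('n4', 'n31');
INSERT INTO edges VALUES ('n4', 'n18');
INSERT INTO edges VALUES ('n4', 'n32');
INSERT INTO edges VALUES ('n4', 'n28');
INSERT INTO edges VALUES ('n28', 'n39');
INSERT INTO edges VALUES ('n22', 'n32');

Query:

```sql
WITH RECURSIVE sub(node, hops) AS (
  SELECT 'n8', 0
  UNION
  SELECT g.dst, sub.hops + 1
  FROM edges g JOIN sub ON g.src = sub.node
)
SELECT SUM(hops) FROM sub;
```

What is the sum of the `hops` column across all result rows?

Base: (n8, hops=0).
Iteration 1: edges from {n8} -> (n32, hops=1), (n36, hops=1).
Iteration 2: no outgoing edges from {n32,n36}; recursion stops.
SUM(hops) = 0 + 1 + 1 = 2.

2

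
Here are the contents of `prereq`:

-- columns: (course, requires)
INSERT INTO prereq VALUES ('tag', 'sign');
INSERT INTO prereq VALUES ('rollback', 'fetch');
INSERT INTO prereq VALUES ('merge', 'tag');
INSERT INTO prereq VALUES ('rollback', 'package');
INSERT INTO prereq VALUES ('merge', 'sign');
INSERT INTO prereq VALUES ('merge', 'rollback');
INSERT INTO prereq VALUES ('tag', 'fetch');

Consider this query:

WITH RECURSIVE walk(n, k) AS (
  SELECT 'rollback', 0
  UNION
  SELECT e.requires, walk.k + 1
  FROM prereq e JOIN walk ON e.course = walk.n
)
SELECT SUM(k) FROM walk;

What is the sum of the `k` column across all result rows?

2

Base: (rollback, k=0).
Iteration 1: edges from {rollback} -> (fetch, k=1), (package, k=1).
Iteration 2: no outgoing edges from {fetch,package}; recursion stops.
SUM(k) = 0 + 1 + 1 = 2.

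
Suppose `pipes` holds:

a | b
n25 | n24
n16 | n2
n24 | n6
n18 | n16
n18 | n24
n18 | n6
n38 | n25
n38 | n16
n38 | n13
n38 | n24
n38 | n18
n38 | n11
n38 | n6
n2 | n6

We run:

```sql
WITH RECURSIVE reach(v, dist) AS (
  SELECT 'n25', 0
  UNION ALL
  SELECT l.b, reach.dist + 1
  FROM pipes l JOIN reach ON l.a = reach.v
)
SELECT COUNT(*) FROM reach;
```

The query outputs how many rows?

3

Base: (n25, dist=0).
Iteration 1: edges from {n25} -> (n24, dist=1).
Iteration 2: edges from {n24} -> (n6, dist=2).
Iteration 3: no outgoing edges from {n6}; recursion stops.
Total rows emitted: 3.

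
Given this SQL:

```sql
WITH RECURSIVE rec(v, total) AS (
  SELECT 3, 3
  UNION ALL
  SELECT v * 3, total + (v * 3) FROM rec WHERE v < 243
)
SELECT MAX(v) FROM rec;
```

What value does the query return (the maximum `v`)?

Base: v=3, total=3.
Iteration 1: 3 < 243 holds -> v = 3 * 3 = 9, total = 3 + 9 = 12.
Iteration 2: 9 < 243 holds -> v = 9 * 3 = 27, total = 12 + 27 = 39.
Iteration 3: 27 < 243 holds -> v = 27 * 3 = 81, total = 39 + 81 = 120.
Iteration 4: 81 < 243 holds -> v = 81 * 3 = 243, total = 120 + 243 = 363.
Iteration 5: 243 < 243 fails; recursion stops.
v values: 3, 9, 27, 81, 243; the maximum is 243.

243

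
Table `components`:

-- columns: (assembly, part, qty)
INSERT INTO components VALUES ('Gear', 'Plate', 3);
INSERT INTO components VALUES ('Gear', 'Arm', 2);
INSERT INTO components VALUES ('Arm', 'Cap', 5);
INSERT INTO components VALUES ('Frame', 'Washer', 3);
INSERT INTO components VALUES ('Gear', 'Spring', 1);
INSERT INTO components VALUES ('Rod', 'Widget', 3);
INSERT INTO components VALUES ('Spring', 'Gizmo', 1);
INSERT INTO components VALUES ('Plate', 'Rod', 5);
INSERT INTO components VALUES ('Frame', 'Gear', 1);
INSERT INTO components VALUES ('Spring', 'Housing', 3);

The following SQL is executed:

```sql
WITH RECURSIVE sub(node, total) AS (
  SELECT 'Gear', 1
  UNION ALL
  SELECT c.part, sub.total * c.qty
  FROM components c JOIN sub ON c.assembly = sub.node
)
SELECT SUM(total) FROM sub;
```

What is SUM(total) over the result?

81

Base: (Gear, total=1).
Iteration 1: components of {Gear} -> Arm = 1*2 = 2, Plate = 1*3 = 3, Spring = 1*1 = 1.
Iteration 2: components of {Arm,Plate,Spring} -> Cap = 2*5 = 10, Gizmo = 1*1 = 1, Housing = 1*3 = 3, Rod = 3*5 = 15.
Iteration 3: components of {Cap,Gizmo,Housing,Rod} -> Widget = 15*3 = 45.
Iteration 4: no further components; recursion stops.
SUM(total) = 1 + 3 + 1 + 2 + 15 + 1 + 3 + 10 + 45 = 81.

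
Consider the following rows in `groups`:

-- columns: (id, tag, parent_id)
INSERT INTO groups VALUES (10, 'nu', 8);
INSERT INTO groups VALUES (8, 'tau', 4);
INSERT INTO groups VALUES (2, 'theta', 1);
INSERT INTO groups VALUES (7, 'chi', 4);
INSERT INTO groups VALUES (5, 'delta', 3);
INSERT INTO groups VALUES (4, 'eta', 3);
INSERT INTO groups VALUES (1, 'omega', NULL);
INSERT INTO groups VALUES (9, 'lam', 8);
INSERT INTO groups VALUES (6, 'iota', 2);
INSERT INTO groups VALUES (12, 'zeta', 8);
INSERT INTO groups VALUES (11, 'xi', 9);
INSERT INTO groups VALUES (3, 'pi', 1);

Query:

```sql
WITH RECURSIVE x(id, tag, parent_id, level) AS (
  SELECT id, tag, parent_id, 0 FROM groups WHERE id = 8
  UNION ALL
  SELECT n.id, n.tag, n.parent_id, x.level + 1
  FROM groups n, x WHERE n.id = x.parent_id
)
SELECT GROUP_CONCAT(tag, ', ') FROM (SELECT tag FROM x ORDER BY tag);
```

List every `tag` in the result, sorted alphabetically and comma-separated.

eta, omega, pi, tau

Base: id=8 (tau), parent_id=4, level 0.
Iteration 1: join on id=4 -> eta (id 4, parent_id=3, level 1).
Iteration 2: join on id=3 -> pi (id 3, parent_id=1, level 2).
Iteration 3: join on id=1 -> omega (id 1, parent_id=NULL, level 3).
Iteration 4: parent_id is NULL; no match; recursion stops.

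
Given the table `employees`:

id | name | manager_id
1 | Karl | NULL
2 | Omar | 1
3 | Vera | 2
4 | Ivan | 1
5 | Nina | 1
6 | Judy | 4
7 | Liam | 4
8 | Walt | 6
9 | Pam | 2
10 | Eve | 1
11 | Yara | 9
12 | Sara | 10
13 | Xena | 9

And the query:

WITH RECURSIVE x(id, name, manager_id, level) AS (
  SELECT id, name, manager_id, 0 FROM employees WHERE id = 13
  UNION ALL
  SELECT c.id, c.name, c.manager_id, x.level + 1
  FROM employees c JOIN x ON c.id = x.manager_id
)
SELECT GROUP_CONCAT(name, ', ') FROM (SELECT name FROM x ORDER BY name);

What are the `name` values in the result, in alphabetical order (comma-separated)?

Karl, Omar, Pam, Xena

Base: id=13 (Xena), manager_id=9, level 0.
Iteration 1: join on id=9 -> Pam (id 9, manager_id=2, level 1).
Iteration 2: join on id=2 -> Omar (id 2, manager_id=1, level 2).
Iteration 3: join on id=1 -> Karl (id 1, manager_id=NULL, level 3).
Iteration 4: manager_id is NULL; no match; recursion stops.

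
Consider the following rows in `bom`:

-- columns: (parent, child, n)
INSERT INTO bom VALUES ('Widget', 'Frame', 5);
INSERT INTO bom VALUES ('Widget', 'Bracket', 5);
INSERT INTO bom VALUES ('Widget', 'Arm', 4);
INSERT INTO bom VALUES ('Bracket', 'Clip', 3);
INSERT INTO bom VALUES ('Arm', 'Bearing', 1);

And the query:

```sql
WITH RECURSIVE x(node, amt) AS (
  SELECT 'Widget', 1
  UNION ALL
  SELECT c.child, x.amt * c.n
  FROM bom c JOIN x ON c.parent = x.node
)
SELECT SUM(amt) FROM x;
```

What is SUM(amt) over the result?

34

Base: (Widget, amt=1).
Iteration 1: components of {Widget} -> Arm = 1*4 = 4, Bracket = 1*5 = 5, Frame = 1*5 = 5.
Iteration 2: components of {Arm,Bracket,Frame} -> Bearing = 4*1 = 4, Clip = 5*3 = 15.
Iteration 3: no further components; recursion stops.
SUM(amt) = 1 + 4 + 5 + 5 + 4 + 15 = 34.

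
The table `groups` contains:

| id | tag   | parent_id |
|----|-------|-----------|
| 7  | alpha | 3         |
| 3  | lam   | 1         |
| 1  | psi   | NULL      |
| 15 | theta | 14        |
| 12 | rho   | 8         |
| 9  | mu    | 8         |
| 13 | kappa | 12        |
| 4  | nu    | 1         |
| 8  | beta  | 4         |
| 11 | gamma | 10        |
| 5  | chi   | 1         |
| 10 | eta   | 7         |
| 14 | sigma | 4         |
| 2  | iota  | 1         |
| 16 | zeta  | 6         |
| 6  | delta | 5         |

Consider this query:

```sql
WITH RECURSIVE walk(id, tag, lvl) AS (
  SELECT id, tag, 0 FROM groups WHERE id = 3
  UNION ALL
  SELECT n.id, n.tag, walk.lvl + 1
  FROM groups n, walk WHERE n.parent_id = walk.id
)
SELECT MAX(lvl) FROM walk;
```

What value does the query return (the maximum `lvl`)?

3

Base: id=3 (lam) at lvl 0.
Iteration 1: rows with parent_id in {3} -> alpha (id 7, lvl 1).
Iteration 2: rows with parent_id in {7} -> eta (id 10, lvl 2).
Iteration 3: rows with parent_id in {10} -> gamma (id 11, lvl 3).
Iteration 4: no rows with parent_id in {11}; recursion stops.
lvl values: 0, 1, 2, 3; the maximum is 3.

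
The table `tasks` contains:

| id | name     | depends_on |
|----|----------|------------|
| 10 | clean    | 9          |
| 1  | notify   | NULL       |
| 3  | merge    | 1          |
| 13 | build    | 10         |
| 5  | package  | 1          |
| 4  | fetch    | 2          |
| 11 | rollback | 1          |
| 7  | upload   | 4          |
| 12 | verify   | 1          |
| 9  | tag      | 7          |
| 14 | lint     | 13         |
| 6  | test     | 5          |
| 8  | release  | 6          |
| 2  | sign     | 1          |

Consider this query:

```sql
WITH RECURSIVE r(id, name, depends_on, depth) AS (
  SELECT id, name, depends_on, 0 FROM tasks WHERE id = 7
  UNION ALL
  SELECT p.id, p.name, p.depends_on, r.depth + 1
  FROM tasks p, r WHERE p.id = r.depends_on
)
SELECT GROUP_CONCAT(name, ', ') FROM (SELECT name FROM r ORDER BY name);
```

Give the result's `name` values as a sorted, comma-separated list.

fetch, notify, sign, upload

Base: id=7 (upload), depends_on=4, depth 0.
Iteration 1: join on id=4 -> fetch (id 4, depends_on=2, depth 1).
Iteration 2: join on id=2 -> sign (id 2, depends_on=1, depth 2).
Iteration 3: join on id=1 -> notify (id 1, depends_on=NULL, depth 3).
Iteration 4: depends_on is NULL; no match; recursion stops.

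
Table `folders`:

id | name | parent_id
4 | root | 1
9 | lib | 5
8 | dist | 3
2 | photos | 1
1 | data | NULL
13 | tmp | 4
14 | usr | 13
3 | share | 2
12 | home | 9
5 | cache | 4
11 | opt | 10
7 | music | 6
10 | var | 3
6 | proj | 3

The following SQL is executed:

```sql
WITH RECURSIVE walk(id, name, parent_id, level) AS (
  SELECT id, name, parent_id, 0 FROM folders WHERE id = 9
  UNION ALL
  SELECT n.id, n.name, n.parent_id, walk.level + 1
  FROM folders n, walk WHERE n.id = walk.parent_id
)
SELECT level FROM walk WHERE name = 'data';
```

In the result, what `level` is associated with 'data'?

Base: id=9 (lib), parent_id=5, level 0.
Iteration 1: join on id=5 -> cache (id 5, parent_id=4, level 1).
Iteration 2: join on id=4 -> root (id 4, parent_id=1, level 2).
Iteration 3: join on id=1 -> data (id 1, parent_id=NULL, level 3).
Iteration 4: parent_id is NULL; no match; recursion stops.

3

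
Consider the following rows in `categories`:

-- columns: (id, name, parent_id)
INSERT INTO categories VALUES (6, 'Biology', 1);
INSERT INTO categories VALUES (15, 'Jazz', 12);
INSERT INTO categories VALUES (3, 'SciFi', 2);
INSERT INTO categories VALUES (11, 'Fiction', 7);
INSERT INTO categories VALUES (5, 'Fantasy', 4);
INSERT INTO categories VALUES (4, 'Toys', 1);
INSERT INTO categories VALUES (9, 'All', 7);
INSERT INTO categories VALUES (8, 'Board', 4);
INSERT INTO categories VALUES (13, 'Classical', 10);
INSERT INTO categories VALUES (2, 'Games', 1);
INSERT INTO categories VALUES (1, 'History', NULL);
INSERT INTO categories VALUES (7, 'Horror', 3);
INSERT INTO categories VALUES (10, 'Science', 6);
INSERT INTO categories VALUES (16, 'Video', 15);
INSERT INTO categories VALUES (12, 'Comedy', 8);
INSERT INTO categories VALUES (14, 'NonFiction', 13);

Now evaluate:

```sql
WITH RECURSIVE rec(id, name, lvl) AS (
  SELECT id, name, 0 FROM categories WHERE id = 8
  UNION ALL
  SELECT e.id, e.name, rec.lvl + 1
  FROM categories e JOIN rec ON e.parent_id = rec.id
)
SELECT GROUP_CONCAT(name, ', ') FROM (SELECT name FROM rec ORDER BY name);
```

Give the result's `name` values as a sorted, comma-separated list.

Base: id=8 (Board) at lvl 0.
Iteration 1: rows with parent_id in {8} -> Comedy (id 12, lvl 1).
Iteration 2: rows with parent_id in {12} -> Jazz (id 15, lvl 2).
Iteration 3: rows with parent_id in {15} -> Video (id 16, lvl 3).
Iteration 4: no rows with parent_id in {16}; recursion stops.

Board, Comedy, Jazz, Video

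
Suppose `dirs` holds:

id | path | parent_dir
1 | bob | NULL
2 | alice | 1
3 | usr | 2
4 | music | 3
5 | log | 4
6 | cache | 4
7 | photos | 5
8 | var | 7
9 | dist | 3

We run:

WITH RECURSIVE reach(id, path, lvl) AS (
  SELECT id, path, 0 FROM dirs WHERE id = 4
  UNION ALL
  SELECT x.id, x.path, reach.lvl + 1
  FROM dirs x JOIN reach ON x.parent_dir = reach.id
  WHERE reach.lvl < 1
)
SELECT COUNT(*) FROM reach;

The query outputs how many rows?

Base: id=4 (music) at lvl 0.
Iteration 1: rows with parent_dir in {4} -> log (id 5, lvl 1), cache (id 6, lvl 1).
Iteration 2: lvl < 1 fails for all current rows; recursion stops.
Total rows emitted: 3.

3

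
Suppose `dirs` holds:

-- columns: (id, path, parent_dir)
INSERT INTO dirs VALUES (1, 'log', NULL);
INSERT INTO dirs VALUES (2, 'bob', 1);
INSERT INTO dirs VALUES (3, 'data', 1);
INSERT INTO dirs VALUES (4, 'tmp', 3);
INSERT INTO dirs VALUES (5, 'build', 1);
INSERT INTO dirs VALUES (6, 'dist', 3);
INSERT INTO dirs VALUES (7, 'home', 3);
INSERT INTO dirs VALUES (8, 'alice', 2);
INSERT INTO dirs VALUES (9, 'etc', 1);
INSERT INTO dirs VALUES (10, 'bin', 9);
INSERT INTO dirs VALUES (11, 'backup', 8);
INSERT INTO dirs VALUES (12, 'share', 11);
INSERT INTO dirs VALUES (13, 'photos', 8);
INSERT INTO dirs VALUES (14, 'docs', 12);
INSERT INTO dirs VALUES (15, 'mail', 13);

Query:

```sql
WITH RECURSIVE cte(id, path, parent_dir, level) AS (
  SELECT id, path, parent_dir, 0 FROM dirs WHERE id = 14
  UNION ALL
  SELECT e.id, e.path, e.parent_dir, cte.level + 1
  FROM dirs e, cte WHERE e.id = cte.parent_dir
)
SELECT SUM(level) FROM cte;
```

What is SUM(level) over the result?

15

Base: id=14 (docs), parent_dir=12, level 0.
Iteration 1: join on id=12 -> share (id 12, parent_dir=11, level 1).
Iteration 2: join on id=11 -> backup (id 11, parent_dir=8, level 2).
Iteration 3: join on id=8 -> alice (id 8, parent_dir=2, level 3).
Iteration 4: join on id=2 -> bob (id 2, parent_dir=1, level 4).
Iteration 5: join on id=1 -> log (id 1, parent_dir=NULL, level 5).
Iteration 6: parent_dir is NULL; no match; recursion stops.
SUM(level) = 0 + 1 + 2 + 3 + 4 + 5 = 15.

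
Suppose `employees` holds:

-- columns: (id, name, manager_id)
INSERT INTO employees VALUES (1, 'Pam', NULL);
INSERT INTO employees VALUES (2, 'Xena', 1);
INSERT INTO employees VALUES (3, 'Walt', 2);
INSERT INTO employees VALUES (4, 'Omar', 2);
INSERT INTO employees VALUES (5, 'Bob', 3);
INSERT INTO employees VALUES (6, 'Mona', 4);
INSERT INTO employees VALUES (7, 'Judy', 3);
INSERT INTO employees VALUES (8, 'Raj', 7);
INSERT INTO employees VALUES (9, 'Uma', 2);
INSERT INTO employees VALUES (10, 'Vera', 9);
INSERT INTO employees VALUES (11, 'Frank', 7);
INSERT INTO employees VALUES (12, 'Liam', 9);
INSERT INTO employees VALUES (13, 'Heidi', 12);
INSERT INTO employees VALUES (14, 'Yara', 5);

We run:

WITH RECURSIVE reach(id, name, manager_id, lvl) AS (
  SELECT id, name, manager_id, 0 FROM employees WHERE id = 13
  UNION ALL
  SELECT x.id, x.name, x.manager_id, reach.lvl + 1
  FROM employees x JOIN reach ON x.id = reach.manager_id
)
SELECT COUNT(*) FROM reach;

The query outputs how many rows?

Base: id=13 (Heidi), manager_id=12, lvl 0.
Iteration 1: join on id=12 -> Liam (id 12, manager_id=9, lvl 1).
Iteration 2: join on id=9 -> Uma (id 9, manager_id=2, lvl 2).
Iteration 3: join on id=2 -> Xena (id 2, manager_id=1, lvl 3).
Iteration 4: join on id=1 -> Pam (id 1, manager_id=NULL, lvl 4).
Iteration 5: manager_id is NULL; no match; recursion stops.
Total rows emitted: 5.

5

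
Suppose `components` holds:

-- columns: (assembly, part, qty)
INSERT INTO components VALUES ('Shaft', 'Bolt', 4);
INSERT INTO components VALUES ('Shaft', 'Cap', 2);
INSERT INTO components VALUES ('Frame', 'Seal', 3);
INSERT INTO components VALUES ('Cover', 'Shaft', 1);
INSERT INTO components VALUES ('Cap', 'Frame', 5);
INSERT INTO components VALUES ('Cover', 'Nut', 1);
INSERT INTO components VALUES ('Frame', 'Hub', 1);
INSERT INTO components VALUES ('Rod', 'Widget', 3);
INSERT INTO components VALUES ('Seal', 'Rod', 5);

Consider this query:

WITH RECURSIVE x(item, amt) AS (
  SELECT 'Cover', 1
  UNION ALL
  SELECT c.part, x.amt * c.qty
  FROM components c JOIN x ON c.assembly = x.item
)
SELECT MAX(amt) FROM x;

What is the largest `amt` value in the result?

Base: (Cover, amt=1).
Iteration 1: components of {Cover} -> Nut = 1*1 = 1, Shaft = 1*1 = 1.
Iteration 2: components of {Nut,Shaft} -> Bolt = 1*4 = 4, Cap = 1*2 = 2.
Iteration 3: components of {Bolt,Cap} -> Frame = 2*5 = 10.
Iteration 4: components of {Frame} -> Hub = 10*1 = 10, Seal = 10*3 = 30.
Iteration 5: components of {Hub,Seal} -> Rod = 30*5 = 150.
Iteration 6: components of {Rod} -> Widget = 150*3 = 450.
Iteration 7: no further components; recursion stops.
amt values: 1, 1, 1, 2, 4, 10, 30, 10, 150, 450; the maximum is 450.

450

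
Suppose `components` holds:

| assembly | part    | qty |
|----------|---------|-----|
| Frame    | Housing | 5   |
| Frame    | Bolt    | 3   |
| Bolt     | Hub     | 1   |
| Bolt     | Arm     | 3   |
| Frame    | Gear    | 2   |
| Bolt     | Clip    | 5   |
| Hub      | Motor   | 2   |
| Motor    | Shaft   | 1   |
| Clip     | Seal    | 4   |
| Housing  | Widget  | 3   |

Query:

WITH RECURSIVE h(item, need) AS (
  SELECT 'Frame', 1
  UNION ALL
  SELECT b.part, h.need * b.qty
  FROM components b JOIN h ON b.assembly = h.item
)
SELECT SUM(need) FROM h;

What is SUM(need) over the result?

125

Base: (Frame, need=1).
Iteration 1: components of {Frame} -> Bolt = 1*3 = 3, Gear = 1*2 = 2, Housing = 1*5 = 5.
Iteration 2: components of {Bolt,Gear,Housing} -> Arm = 3*3 = 9, Clip = 3*5 = 15, Hub = 3*1 = 3, Widget = 5*3 = 15.
Iteration 3: components of {Arm,Clip,Hub,Widget} -> Motor = 3*2 = 6, Seal = 15*4 = 60.
Iteration 4: components of {Motor,Seal} -> Shaft = 6*1 = 6.
Iteration 5: no further components; recursion stops.
SUM(need) = 1 + 5 + 3 + 2 + 15 + 3 + 9 + 15 + 6 + 60 + 6 = 125.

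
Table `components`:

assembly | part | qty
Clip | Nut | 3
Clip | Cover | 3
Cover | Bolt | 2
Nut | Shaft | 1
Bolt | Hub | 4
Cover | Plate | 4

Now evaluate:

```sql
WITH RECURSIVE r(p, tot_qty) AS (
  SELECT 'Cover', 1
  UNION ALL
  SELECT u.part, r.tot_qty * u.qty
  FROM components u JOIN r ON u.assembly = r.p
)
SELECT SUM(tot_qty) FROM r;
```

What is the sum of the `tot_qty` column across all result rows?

Base: (Cover, tot_qty=1).
Iteration 1: components of {Cover} -> Bolt = 1*2 = 2, Plate = 1*4 = 4.
Iteration 2: components of {Bolt,Plate} -> Hub = 2*4 = 8.
Iteration 3: no further components; recursion stops.
SUM(tot_qty) = 1 + 2 + 4 + 8 = 15.

15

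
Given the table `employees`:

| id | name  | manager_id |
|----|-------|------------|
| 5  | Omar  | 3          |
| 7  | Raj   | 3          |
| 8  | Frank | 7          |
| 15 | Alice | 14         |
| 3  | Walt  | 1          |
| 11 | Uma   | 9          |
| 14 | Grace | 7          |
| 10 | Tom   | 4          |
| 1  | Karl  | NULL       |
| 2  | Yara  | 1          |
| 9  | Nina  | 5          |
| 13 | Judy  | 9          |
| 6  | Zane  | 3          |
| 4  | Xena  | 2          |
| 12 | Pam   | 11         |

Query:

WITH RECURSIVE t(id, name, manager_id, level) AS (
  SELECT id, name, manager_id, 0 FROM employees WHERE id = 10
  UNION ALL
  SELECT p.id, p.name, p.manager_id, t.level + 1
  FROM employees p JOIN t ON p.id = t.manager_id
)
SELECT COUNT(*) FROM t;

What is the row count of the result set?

4

Base: id=10 (Tom), manager_id=4, level 0.
Iteration 1: join on id=4 -> Xena (id 4, manager_id=2, level 1).
Iteration 2: join on id=2 -> Yara (id 2, manager_id=1, level 2).
Iteration 3: join on id=1 -> Karl (id 1, manager_id=NULL, level 3).
Iteration 4: manager_id is NULL; no match; recursion stops.
Total rows emitted: 4.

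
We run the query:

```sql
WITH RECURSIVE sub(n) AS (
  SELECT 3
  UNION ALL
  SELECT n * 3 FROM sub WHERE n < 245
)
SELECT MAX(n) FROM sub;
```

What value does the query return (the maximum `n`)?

729

Base: n=3.
Iteration 1: 3 < 245 holds -> n = 3 * 3 = 9.
Iteration 2: 9 < 245 holds -> n = 9 * 3 = 27.
Iteration 3: 27 < 245 holds -> n = 27 * 3 = 81.
Iteration 4: 81 < 245 holds -> n = 81 * 3 = 243.
Iteration 5: 243 < 245 holds -> n = 243 * 3 = 729.
Iteration 6: 729 < 245 fails; recursion stops.
n values: 3, 9, 27, 81, 243, 729; the maximum is 729.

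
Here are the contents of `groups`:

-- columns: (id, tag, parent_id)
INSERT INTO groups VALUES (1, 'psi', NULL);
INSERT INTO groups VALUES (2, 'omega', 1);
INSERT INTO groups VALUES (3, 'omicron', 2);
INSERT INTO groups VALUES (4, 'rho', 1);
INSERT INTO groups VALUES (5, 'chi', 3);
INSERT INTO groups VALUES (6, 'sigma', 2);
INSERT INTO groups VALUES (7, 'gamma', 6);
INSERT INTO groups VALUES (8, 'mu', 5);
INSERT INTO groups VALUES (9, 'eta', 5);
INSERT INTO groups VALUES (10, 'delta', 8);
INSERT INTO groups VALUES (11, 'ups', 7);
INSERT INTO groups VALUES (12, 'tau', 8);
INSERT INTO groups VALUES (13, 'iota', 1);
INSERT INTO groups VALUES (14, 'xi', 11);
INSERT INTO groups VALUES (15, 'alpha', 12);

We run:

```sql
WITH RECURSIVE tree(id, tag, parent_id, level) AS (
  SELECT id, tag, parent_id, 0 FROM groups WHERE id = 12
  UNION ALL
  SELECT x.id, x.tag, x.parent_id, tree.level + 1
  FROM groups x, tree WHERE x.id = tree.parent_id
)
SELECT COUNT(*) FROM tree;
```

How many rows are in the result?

6

Base: id=12 (tau), parent_id=8, level 0.
Iteration 1: join on id=8 -> mu (id 8, parent_id=5, level 1).
Iteration 2: join on id=5 -> chi (id 5, parent_id=3, level 2).
Iteration 3: join on id=3 -> omicron (id 3, parent_id=2, level 3).
Iteration 4: join on id=2 -> omega (id 2, parent_id=1, level 4).
Iteration 5: join on id=1 -> psi (id 1, parent_id=NULL, level 5).
Iteration 6: parent_id is NULL; no match; recursion stops.
Total rows emitted: 6.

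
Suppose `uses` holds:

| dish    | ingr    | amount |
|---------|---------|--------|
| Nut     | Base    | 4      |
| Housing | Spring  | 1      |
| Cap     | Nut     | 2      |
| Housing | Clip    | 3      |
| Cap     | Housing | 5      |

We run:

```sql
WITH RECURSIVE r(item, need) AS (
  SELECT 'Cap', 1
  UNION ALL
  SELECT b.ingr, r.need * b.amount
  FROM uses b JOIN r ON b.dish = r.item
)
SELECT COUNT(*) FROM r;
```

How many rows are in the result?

Base: (Cap, need=1).
Iteration 1: components of {Cap} -> Housing = 1*5 = 5, Nut = 1*2 = 2.
Iteration 2: components of {Housing,Nut} -> Base = 2*4 = 8, Clip = 5*3 = 15, Spring = 5*1 = 5.
Iteration 3: no further components; recursion stops.
Total rows emitted: 6.

6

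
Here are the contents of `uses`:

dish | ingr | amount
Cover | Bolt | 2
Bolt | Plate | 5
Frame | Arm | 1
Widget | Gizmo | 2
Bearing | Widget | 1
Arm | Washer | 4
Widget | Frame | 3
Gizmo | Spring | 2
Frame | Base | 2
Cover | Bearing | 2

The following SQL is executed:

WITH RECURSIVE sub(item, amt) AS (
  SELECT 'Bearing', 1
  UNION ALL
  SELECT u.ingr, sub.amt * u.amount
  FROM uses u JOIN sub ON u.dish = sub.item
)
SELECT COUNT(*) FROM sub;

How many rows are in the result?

8

Base: (Bearing, amt=1).
Iteration 1: components of {Bearing} -> Widget = 1*1 = 1.
Iteration 2: components of {Widget} -> Frame = 1*3 = 3, Gizmo = 1*2 = 2.
Iteration 3: components of {Frame,Gizmo} -> Arm = 3*1 = 3, Base = 3*2 = 6, Spring = 2*2 = 4.
Iteration 4: components of {Arm,Base,Spring} -> Washer = 3*4 = 12.
Iteration 5: no further components; recursion stops.
Total rows emitted: 8.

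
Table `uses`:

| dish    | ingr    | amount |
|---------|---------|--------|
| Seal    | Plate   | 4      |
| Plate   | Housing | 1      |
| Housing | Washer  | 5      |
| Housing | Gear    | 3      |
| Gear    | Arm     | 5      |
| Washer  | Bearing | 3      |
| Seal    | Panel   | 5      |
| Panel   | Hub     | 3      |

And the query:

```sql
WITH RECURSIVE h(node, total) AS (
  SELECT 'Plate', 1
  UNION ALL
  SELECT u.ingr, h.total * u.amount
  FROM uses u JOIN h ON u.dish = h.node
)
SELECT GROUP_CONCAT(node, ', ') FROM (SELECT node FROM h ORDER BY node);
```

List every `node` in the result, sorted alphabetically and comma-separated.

Base: (Plate, total=1).
Iteration 1: components of {Plate} -> Housing = 1*1 = 1.
Iteration 2: components of {Housing} -> Gear = 1*3 = 3, Washer = 1*5 = 5.
Iteration 3: components of {Gear,Washer} -> Arm = 3*5 = 15, Bearing = 5*3 = 15.
Iteration 4: no further components; recursion stops.

Arm, Bearing, Gear, Housing, Plate, Washer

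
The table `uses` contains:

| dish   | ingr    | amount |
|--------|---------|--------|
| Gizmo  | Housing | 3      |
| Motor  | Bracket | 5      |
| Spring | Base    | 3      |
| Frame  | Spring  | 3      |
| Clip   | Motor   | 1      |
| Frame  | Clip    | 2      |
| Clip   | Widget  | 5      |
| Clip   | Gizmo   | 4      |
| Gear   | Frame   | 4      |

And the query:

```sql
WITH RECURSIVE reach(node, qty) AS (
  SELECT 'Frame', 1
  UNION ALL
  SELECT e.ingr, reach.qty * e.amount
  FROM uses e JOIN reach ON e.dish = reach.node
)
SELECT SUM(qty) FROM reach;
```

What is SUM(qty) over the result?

69

Base: (Frame, qty=1).
Iteration 1: components of {Frame} -> Clip = 1*2 = 2, Spring = 1*3 = 3.
Iteration 2: components of {Clip,Spring} -> Base = 3*3 = 9, Gizmo = 2*4 = 8, Motor = 2*1 = 2, Widget = 2*5 = 10.
Iteration 3: components of {Base,Gizmo,Motor,Widget} -> Bracket = 2*5 = 10, Housing = 8*3 = 24.
Iteration 4: no further components; recursion stops.
SUM(qty) = 1 + 2 + 3 + 10 + 2 + 8 + 9 + 10 + 24 = 69.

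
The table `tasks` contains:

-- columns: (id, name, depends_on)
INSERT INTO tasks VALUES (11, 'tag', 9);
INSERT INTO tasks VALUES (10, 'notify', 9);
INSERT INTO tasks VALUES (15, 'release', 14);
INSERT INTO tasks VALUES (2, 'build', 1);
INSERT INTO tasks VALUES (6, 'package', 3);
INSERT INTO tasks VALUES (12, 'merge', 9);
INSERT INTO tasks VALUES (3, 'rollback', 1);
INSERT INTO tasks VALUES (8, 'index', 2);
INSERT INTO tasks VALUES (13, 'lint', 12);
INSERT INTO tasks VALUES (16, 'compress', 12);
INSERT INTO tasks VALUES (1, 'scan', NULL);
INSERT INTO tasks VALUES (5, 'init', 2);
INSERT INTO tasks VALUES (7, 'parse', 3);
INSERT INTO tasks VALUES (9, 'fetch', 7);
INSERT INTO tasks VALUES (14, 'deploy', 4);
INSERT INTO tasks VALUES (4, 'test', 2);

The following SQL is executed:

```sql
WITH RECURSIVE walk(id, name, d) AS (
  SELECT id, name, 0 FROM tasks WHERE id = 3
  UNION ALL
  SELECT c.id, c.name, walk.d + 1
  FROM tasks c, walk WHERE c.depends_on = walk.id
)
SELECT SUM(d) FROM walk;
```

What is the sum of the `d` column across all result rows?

21

Base: id=3 (rollback) at d 0.
Iteration 1: rows with depends_on in {3} -> package (id 6, d 1), parse (id 7, d 1).
Iteration 2: rows with depends_on in {6,7} -> fetch (id 9, d 2).
Iteration 3: rows with depends_on in {9} -> notify (id 10, d 3), tag (id 11, d 3), merge (id 12, d 3).
Iteration 4: rows with depends_on in {10,11,12} -> lint (id 13, d 4), compress (id 16, d 4).
Iteration 5: no rows with depends_on in {13,16}; recursion stops.
SUM(d) = 0 + 1 + 1 + 2 + 3 + 3 + 3 + 4 + 4 = 21.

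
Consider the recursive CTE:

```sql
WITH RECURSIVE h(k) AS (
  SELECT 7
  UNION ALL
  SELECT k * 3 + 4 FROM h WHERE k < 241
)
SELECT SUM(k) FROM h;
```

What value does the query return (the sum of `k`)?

Base: k=7.
Iteration 1: 7 < 241 holds -> k = 7 * 3 + 4 = 25.
Iteration 2: 25 < 241 holds -> k = 25 * 3 + 4 = 79.
Iteration 3: 79 < 241 holds -> k = 79 * 3 + 4 = 241.
Iteration 4: 241 < 241 fails; recursion stops.
SUM(k) = 7 + 25 + 79 + 241 = 352.

352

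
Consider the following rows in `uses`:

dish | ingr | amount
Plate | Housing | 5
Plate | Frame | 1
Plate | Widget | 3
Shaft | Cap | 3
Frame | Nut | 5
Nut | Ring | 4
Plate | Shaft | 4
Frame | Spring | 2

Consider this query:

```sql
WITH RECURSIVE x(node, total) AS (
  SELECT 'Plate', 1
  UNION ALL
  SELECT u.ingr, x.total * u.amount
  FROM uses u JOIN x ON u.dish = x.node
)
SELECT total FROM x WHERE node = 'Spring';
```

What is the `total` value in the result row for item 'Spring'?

2

Base: (Plate, total=1).
Iteration 1: components of {Plate} -> Frame = 1*1 = 1, Housing = 1*5 = 5, Shaft = 1*4 = 4, Widget = 1*3 = 3.
Iteration 2: components of {Frame,Housing,Shaft,Widget} -> Cap = 4*3 = 12, Nut = 1*5 = 5, Spring = 1*2 = 2.
Iteration 3: components of {Cap,Nut,Spring} -> Ring = 5*4 = 20.
Iteration 4: no further components; recursion stops.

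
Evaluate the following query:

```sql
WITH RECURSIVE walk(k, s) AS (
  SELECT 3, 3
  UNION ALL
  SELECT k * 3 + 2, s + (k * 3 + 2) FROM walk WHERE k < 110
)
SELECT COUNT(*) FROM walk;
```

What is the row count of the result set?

5

Base: k=3, s=3.
Iteration 1: 3 < 110 holds -> k = 3 * 3 + 2 = 11, s = 3 + 11 = 14.
Iteration 2: 11 < 110 holds -> k = 11 * 3 + 2 = 35, s = 14 + 35 = 49.
Iteration 3: 35 < 110 holds -> k = 35 * 3 + 2 = 107, s = 49 + 107 = 156.
Iteration 4: 107 < 110 holds -> k = 107 * 3 + 2 = 323, s = 156 + 323 = 479.
Iteration 5: 323 < 110 fails; recursion stops.
Total rows emitted: 5.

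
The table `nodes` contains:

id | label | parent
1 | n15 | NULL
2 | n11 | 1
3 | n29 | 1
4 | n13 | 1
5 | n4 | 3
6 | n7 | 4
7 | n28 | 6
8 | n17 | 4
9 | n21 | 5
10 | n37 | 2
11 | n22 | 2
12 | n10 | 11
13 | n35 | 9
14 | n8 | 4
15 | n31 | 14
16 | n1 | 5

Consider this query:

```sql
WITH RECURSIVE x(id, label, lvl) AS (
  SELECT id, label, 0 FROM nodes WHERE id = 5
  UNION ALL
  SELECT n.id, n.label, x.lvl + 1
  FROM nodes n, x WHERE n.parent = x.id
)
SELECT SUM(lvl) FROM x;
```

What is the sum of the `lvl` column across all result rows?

4

Base: id=5 (n4) at lvl 0.
Iteration 1: rows with parent in {5} -> n21 (id 9, lvl 1), n1 (id 16, lvl 1).
Iteration 2: rows with parent in {9,16} -> n35 (id 13, lvl 2).
Iteration 3: no rows with parent in {13}; recursion stops.
SUM(lvl) = 0 + 1 + 1 + 2 = 4.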